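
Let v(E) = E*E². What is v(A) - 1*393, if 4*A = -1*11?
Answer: -26483/64 ≈ -413.80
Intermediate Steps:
A = -11/4 (A = (-1*11)/4 = (¼)*(-11) = -11/4 ≈ -2.7500)
v(E) = E³
v(A) - 1*393 = (-11/4)³ - 1*393 = -1331/64 - 393 = -26483/64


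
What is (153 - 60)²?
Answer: 8649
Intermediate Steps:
(153 - 60)² = 93² = 8649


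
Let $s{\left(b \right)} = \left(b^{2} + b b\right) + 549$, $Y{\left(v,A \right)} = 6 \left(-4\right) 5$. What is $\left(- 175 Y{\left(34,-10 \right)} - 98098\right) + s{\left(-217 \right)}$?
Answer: $17629$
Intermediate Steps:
$Y{\left(v,A \right)} = -120$ ($Y{\left(v,A \right)} = \left(-24\right) 5 = -120$)
$s{\left(b \right)} = 549 + 2 b^{2}$ ($s{\left(b \right)} = \left(b^{2} + b^{2}\right) + 549 = 2 b^{2} + 549 = 549 + 2 b^{2}$)
$\left(- 175 Y{\left(34,-10 \right)} - 98098\right) + s{\left(-217 \right)} = \left(\left(-175\right) \left(-120\right) - 98098\right) + \left(549 + 2 \left(-217\right)^{2}\right) = \left(21000 - 98098\right) + \left(549 + 2 \cdot 47089\right) = -77098 + \left(549 + 94178\right) = -77098 + 94727 = 17629$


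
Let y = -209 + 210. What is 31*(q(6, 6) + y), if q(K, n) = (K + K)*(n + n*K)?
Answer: 15655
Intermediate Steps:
q(K, n) = 2*K*(n + K*n) (q(K, n) = (2*K)*(n + K*n) = 2*K*(n + K*n))
y = 1
31*(q(6, 6) + y) = 31*(2*6*6*(1 + 6) + 1) = 31*(2*6*6*7 + 1) = 31*(504 + 1) = 31*505 = 15655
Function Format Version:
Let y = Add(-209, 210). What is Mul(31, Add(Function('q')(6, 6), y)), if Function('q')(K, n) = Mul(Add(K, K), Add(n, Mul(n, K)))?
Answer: 15655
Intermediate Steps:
Function('q')(K, n) = Mul(2, K, Add(n, Mul(K, n))) (Function('q')(K, n) = Mul(Mul(2, K), Add(n, Mul(K, n))) = Mul(2, K, Add(n, Mul(K, n))))
y = 1
Mul(31, Add(Function('q')(6, 6), y)) = Mul(31, Add(Mul(2, 6, 6, Add(1, 6)), 1)) = Mul(31, Add(Mul(2, 6, 6, 7), 1)) = Mul(31, Add(504, 1)) = Mul(31, 505) = 15655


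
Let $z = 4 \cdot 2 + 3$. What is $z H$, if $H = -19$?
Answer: $-209$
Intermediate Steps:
$z = 11$ ($z = 8 + 3 = 11$)
$z H = 11 \left(-19\right) = -209$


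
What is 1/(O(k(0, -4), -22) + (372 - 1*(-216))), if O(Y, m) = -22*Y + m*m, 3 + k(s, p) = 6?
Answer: 1/1006 ≈ 0.00099404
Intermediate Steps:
k(s, p) = 3 (k(s, p) = -3 + 6 = 3)
O(Y, m) = m² - 22*Y (O(Y, m) = -22*Y + m² = m² - 22*Y)
1/(O(k(0, -4), -22) + (372 - 1*(-216))) = 1/(((-22)² - 22*3) + (372 - 1*(-216))) = 1/((484 - 66) + (372 + 216)) = 1/(418 + 588) = 1/1006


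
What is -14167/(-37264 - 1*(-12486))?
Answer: 14167/24778 ≈ 0.57176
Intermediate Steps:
-14167/(-37264 - 1*(-12486)) = -14167/(-37264 + 12486) = -14167/(-24778) = -14167*(-1/24778) = 14167/24778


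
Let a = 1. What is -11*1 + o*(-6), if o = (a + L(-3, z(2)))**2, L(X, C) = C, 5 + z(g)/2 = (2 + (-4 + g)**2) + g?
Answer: -305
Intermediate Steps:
z(g) = -6 + 2*g + 2*(-4 + g)**2 (z(g) = -10 + 2*((2 + (-4 + g)**2) + g) = -10 + 2*(2 + g + (-4 + g)**2) = -10 + (4 + 2*g + 2*(-4 + g)**2) = -6 + 2*g + 2*(-4 + g)**2)
o = 49 (o = (1 + (-6 + 2*2 + 2*(-4 + 2)**2))**2 = (1 + (-6 + 4 + 2*(-2)**2))**2 = (1 + (-6 + 4 + 2*4))**2 = (1 + (-6 + 4 + 8))**2 = (1 + 6)**2 = 7**2 = 49)
-11*1 + o*(-6) = -11*1 + 49*(-6) = -11 - 294 = -305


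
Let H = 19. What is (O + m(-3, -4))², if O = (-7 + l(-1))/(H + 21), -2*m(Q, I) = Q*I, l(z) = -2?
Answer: 62001/1600 ≈ 38.751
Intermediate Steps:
m(Q, I) = -I*Q/2 (m(Q, I) = -Q*I/2 = -I*Q/2)
O = -9/40 (O = (-7 - 2)/(19 + 21) = -9/40 ≈ -0.22500)
(O + m(-3, -4))² = (-9/40 - ½*(-4)*(-3))² = (-9/40 - 6)² = (-249/40)² = 62001/1600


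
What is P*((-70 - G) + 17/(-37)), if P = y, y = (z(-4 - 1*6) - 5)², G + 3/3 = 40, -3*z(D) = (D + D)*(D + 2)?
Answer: -13781250/37 ≈ -3.7247e+5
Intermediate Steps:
z(D) = -2*D*(2 + D)/3 (z(D) = -(D + D)*(D + 2)/3 = -2*D*(2 + D)/3)
G = 39 (G = -1 + 40 = 39)
y = 30625/9 (y = (-2*(-4 - 1*6)*(2 + (-4 - 1*6))/3 - 5)² = (-2*(-4 - 6)*(2 + (-4 - 6))/3 - 5)² = (-⅔*(-10)*(2 - 10) - 5)² = (-⅔*(-10)*(-8) - 5)² = (-160/3 - 5)² = (-175/3)² = 30625/9 ≈ 3402.8)
P = 30625/9 ≈ 3402.8
P*((-70 - G) + 17/(-37)) = 30625*((-70 - 1*39) + 17/(-37))/9 = 30625*((-70 - 39) + 17*(-1/37))/9 = 30625*(-109 - 17/37)/9 = (30625/9)*(-4050/37) = -13781250/37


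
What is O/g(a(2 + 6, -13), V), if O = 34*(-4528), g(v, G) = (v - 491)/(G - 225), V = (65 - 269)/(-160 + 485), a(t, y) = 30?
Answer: -11289146208/149825 ≈ -75349.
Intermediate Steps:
V = -204/325 ≈ -0.62769
g(v, G) = (-491 + v)/(-225 + G)
O = -153952
O/g(a(2 + 6, -13), V) = -153952*(-225 - 204/325)/(-491 + 30) = -153952/(-461/(-73329/325)) = -153952/((-325/73329*(-461))) = -153952/149825/73329 = -153952*73329/149825 = -11289146208/149825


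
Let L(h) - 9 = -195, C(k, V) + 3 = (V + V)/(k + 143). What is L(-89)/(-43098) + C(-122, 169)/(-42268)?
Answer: 25541143/6375831924 ≈ 0.0040059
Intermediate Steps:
C(k, V) = -3 + 2*V/(143 + k) (C(k, V) = -3 + (V + V)/(k + 143) = -3 + (2*V)/(143 + k) = -3 + 2*V/(143 + k))
L(h) = -186 (L(h) = 9 - 195 = -186)
L(-89)/(-43098) + C(-122, 169)/(-42268) = -186/(-43098) + ((-429 - 3*(-122) + 2*169)/(143 - 122))/(-42268) = -186*(-1/43098) + ((-429 + 366 + 338)/21)*(-1/42268) = 31/7183 + ((1/21)*275)*(-1/42268) = 31/7183 + (275/21)*(-1/42268) = 31/7183 - 275/887628 = 25541143/6375831924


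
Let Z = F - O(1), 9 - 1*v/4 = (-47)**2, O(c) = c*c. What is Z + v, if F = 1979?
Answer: -6822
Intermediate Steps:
O(c) = c**2
v = -8800 (v = 36 - 4*(-47)**2 = 36 - 4*2209 = 36 - 8836 = -8800)
Z = 1978 (Z = 1979 - 1*1**2 = 1979 - 1*1 = 1979 - 1 = 1978)
Z + v = 1978 - 8800 = -6822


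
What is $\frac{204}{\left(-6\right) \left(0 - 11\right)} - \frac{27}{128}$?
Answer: $\frac{4055}{1408} \approx 2.88$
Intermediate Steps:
$\frac{204}{\left(-6\right) \left(0 - 11\right)} - \frac{27}{128} = \frac{204}{\left(-6\right) \left(-11\right)} - \frac{27}{128} = \frac{204}{66} - \frac{27}{128} = 204 \cdot \frac{1}{66} - \frac{27}{128} = \frac{34}{11} - \frac{27}{128} = \frac{4055}{1408}$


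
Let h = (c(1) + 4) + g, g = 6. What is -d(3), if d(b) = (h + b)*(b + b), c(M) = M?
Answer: -84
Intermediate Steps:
h = 11 (h = (1 + 4) + 6 = 5 + 6 = 11)
d(b) = 2*b*(11 + b) (d(b) = (11 + b)*(b + b) = (11 + b)*(2*b) = 2*b*(11 + b))
-d(3) = -2*3*(11 + 3) = -2*3*14 = -1*84 = -84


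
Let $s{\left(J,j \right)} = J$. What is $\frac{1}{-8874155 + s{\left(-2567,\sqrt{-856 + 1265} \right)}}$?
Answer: $- \frac{1}{8876722} \approx -1.1265 \cdot 10^{-7}$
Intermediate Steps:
$\frac{1}{-8874155 + s{\left(-2567,\sqrt{-856 + 1265} \right)}} = \frac{1}{-8874155 - 2567} = \frac{1}{-8876722} = - \frac{1}{8876722}$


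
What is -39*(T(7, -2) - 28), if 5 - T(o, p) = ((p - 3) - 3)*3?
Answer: -39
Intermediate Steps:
T(o, p) = 23 - 3*p (T(o, p) = 5 - ((p - 3) - 3)*3 = 5 - ((-3 + p) - 3)*3 = 5 - (-6 + p)*3 = 5 - (-18 + 3*p) = 5 + (18 - 3*p) = 23 - 3*p)
-39*(T(7, -2) - 28) = -39*((23 - 3*(-2)) - 28) = -39*((23 + 6) - 28) = -39*(29 - 28) = -39*1 = -39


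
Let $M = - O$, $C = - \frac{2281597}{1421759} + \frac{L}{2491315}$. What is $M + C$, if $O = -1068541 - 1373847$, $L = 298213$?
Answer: $\frac{8651053990398713592}{3542049523085} \approx 2.4424 \cdot 10^{6}$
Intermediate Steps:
$O = -2442388$
$C = - \frac{5260189813388}{3542049523085}$ ($C = - \frac{2281597}{1421759} + \frac{298213}{2491315} = - \frac{5260189813388}{3542049523085} \approx -1.4851$)
$M = 2442388$ ($M = \left(-1\right) \left(-2442388\right) = 2442388$)
$M + C = 2442388 - \frac{5260189813388}{3542049523085} = \frac{8651053990398713592}{3542049523085}$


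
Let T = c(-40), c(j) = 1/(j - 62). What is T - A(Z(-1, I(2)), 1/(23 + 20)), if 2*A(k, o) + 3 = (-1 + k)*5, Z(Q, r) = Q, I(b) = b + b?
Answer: 331/51 ≈ 6.4902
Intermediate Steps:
I(b) = 2*b
c(j) = 1/(-62 + j)
A(k, o) = -4 + 5*k/2 (A(k, o) = -3/2 + ((-1 + k)*5)/2 = -3/2 + (-5 + 5*k)/2 = -3/2 + (-5/2 + 5*k/2) = -4 + 5*k/2)
T = -1/102 (T = 1/(-62 - 40) = 1/(-102) = -1/102 ≈ -0.0098039)
T - A(Z(-1, I(2)), 1/(23 + 20)) = -1/102 - (-4 + (5/2)*(-1)) = -1/102 - (-4 - 5/2) = -1/102 - 1*(-13/2) = -1/102 + 13/2 = 331/51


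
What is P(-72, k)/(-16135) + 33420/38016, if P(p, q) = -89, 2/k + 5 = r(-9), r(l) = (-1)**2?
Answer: 45217927/51115680 ≈ 0.88462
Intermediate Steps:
r(l) = 1
k = -1/2 (k = 2/(-5 + 1) = 2/(-4) = 2*(-1/4) = -1/2 ≈ -0.50000)
P(-72, k)/(-16135) + 33420/38016 = -89/(-16135) + 33420/38016 = -89*(-1/16135) + 33420*(1/38016) = 89/16135 + 2785/3168 = 45217927/51115680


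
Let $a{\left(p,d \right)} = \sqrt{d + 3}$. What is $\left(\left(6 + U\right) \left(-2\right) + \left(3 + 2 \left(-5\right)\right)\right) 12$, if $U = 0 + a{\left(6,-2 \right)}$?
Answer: $-252$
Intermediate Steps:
$a{\left(p,d \right)} = \sqrt{3 + d}$
$U = 1$ ($U = 0 + \sqrt{3 - 2} = 0 + \sqrt{1} = 0 + 1 = 1$)
$\left(\left(6 + U\right) \left(-2\right) + \left(3 + 2 \left(-5\right)\right)\right) 12 = \left(\left(6 + 1\right) \left(-2\right) + \left(3 + 2 \left(-5\right)\right)\right) 12 = \left(7 \left(-2\right) + \left(3 - 10\right)\right) 12 = \left(-14 - 7\right) 12 = \left(-21\right) 12 = -252$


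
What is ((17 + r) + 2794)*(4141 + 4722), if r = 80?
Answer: 25622933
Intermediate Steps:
((17 + r) + 2794)*(4141 + 4722) = ((17 + 80) + 2794)*(4141 + 4722) = (97 + 2794)*8863 = 2891*8863 = 25622933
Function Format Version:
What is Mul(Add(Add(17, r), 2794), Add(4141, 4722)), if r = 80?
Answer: 25622933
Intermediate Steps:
Mul(Add(Add(17, r), 2794), Add(4141, 4722)) = Mul(Add(Add(17, 80), 2794), Add(4141, 4722)) = Mul(Add(97, 2794), 8863) = Mul(2891, 8863) = 25622933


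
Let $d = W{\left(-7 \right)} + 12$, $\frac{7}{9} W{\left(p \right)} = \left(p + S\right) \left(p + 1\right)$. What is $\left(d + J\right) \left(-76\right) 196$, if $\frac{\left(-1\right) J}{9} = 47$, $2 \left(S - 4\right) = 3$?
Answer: $5949888$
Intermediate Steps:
$S = \frac{11}{2}$ ($S = 4 + \frac{1}{2} \cdot 3 = 4 + \frac{3}{2} = \frac{11}{2} \approx 5.5$)
$J = -423$ ($J = \left(-9\right) 47 = -423$)
$W{\left(p \right)} = \frac{9 \left(1 + p\right) \left(\frac{11}{2} + p\right)}{7}$ ($W{\left(p \right)} = \frac{9 \left(p + \frac{11}{2}\right) \left(p + 1\right)}{7} = \frac{9 \left(\frac{11}{2} + p\right) \left(1 + p\right)}{7} = \frac{9 \left(1 + p\right) \left(\frac{11}{2} + p\right)}{7}$)
$d = \frac{165}{7}$ ($d = \left(\frac{99}{14} + \frac{9 \left(-7\right)^{2}}{7} + \frac{117}{14} \left(-7\right)\right) + 12 = \left(\frac{99}{14} + \frac{9}{7} \cdot 49 - \frac{117}{2}\right) + 12 = \left(\frac{99}{14} + 63 - \frac{117}{2}\right) + 12 = \frac{81}{7} + 12 = \frac{165}{7} \approx 23.571$)
$\left(d + J\right) \left(-76\right) 196 = \left(\frac{165}{7} - 423\right) \left(-76\right) 196 = \left(- \frac{2796}{7}\right) \left(-76\right) 196 = \frac{212496}{7} \cdot 196 = 5949888$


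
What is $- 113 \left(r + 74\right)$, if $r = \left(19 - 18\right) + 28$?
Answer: $-11639$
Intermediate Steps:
$r = 29$ ($r = 1 + 28 = 29$)
$- 113 \left(r + 74\right) = - 113 \left(29 + 74\right) = \left(-113\right) 103 = -11639$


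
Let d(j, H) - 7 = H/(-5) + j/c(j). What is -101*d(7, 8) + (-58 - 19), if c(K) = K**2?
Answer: -22289/35 ≈ -636.83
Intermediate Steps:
d(j, H) = 7 + 1/j - H/5 (d(j, H) = 7 + (H/(-5) + j/(j**2)) = 7 + (H*(-1/5) + j/j**2) = 7 + (-H/5 + 1/j) = 7 + (1/j - H/5) = 7 + 1/j - H/5)
-101*d(7, 8) + (-58 - 19) = -101*(7 + 1/7 - 1/5*8) + (-58 - 19) = -101*(7 + 1/7 - 8/5) - 77 = -101*194/35 - 77 = -19594/35 - 77 = -22289/35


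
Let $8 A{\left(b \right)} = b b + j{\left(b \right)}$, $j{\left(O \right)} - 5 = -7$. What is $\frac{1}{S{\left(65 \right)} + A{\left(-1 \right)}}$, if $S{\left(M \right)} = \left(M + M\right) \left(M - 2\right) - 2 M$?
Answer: $\frac{8}{64479} \approx 0.00012407$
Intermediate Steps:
$j{\left(O \right)} = -2$ ($j{\left(O \right)} = 5 - 7 = -2$)
$S{\left(M \right)} = - 2 M + 2 M \left(-2 + M\right)$ ($S{\left(M \right)} = 2 M \left(-2 + M\right) - 2 M = - 2 M + 2 M \left(-2 + M\right)$)
$A{\left(b \right)} = - \frac{1}{4} + \frac{b^{2}}{8}$ ($A{\left(b \right)} = \frac{b b - 2}{8} = \frac{b^{2} - 2}{8} = \frac{-2 + b^{2}}{8} = - \frac{1}{4} + \frac{b^{2}}{8}$)
$\frac{1}{S{\left(65 \right)} + A{\left(-1 \right)}} = \frac{1}{2 \cdot 65 \left(-3 + 65\right) - \left(\frac{1}{4} - \frac{\left(-1\right)^{2}}{8}\right)} = \frac{1}{2 \cdot 65 \cdot 62 + \left(- \frac{1}{4} + \frac{1}{8} \cdot 1\right)} = \frac{1}{8060 + \left(- \frac{1}{4} + \frac{1}{8}\right)} = \frac{1}{8060 - \frac{1}{8}} = \frac{1}{\frac{64479}{8}} = \frac{8}{64479}$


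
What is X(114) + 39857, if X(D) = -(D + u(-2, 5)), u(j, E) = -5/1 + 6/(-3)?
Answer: 39750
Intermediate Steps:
u(j, E) = -7 (u(j, E) = -5*1 + 6*(-1/3) = -5 - 2 = -7)
X(D) = 7 - D (X(D) = -(D - 7) = -(-7 + D) = 7 - D)
X(114) + 39857 = (7 - 1*114) + 39857 = (7 - 114) + 39857 = -107 + 39857 = 39750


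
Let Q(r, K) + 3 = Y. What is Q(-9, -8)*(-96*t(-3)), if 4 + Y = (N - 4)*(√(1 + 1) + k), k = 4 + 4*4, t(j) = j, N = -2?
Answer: -36576 - 1728*√2 ≈ -39020.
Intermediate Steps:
k = 20 (k = 4 + 16 = 20)
Y = -124 - 6*√2 (Y = -4 + (-2 - 4)*(√(1 + 1) + 20) = -4 - 6*(√2 + 20) = -4 - 6*(20 + √2) = -4 + (-120 - 6*√2) = -124 - 6*√2 ≈ -132.49)
Q(r, K) = -127 - 6*√2 (Q(r, K) = -3 + (-124 - 6*√2) = -127 - 6*√2)
Q(-9, -8)*(-96*t(-3)) = (-127 - 6*√2)*(-96*(-3)) = (-127 - 6*√2)*288 = -36576 - 1728*√2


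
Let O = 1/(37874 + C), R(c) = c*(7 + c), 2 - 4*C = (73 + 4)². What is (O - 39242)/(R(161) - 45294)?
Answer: 2856209347/1328025987 ≈ 2.1507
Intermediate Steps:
C = -5927/4 (C = ½ - (73 + 4)²/4 = ½ - ¼*77² = ½ - ¼*5929 = ½ - 5929/4 = -5927/4 ≈ -1481.8)
O = 4/145569 (O = 1/(37874 - 5927/4) = 1/(145569/4) = 4/145569 ≈ 2.7478e-5)
(O - 39242)/(R(161) - 45294) = (4/145569 - 39242)/(161*(7 + 161) - 45294) = -5712418694/(145569*(161*168 - 45294)) = -5712418694/(145569*(27048 - 45294)) = -5712418694/145569/(-18246) = -5712418694/145569*(-1/18246) = 2856209347/1328025987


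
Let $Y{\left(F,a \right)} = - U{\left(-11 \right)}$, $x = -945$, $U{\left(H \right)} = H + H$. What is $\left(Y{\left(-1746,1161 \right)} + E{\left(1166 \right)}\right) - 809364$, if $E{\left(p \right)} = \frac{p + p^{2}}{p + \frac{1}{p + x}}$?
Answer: $- \frac{208256192392}{257687} \approx -8.0818 \cdot 10^{5}$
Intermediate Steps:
$U{\left(H \right)} = 2 H$
$Y{\left(F,a \right)} = 22$ ($Y{\left(F,a \right)} = - 2 \left(-11\right) = \left(-1\right) \left(-22\right) = 22$)
$E{\left(p \right)} = \frac{p + p^{2}}{p + \frac{1}{-945 + p}}$ ($E{\left(p \right)} = \frac{p + p^{2}}{p + \frac{1}{p - 945}} = \frac{p + p^{2}}{p + \frac{1}{-945 + p}}$)
$\left(Y{\left(-1746,1161 \right)} + E{\left(1166 \right)}\right) - 809364 = \left(22 + \frac{1166 \left(-945 + 1166^{2} - 1100704\right)}{1 + 1166^{2} - 1101870}\right) - 809364 = \left(22 + \frac{1166 \left(-945 + 1359556 - 1100704\right)}{1 + 1359556 - 1101870}\right) - 809364 = \left(22 + 1166 \cdot \frac{1}{257687} \cdot 257907\right) - 809364 = \left(22 + \frac{300719562}{257687}\right) - 809364 = \frac{306388676}{257687} - 809364 = - \frac{208256192392}{257687}$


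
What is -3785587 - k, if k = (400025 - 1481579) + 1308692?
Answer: -4012725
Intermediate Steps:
k = 227138 (k = -1081554 + 1308692 = 227138)
-3785587 - k = -3785587 - 1*227138 = -3785587 - 227138 = -4012725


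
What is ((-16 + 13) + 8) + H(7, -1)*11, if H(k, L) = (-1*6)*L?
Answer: 71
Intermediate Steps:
H(k, L) = -6*L
((-16 + 13) + 8) + H(7, -1)*11 = ((-16 + 13) + 8) - 6*(-1)*11 = (-3 + 8) + 6*11 = 5 + 66 = 71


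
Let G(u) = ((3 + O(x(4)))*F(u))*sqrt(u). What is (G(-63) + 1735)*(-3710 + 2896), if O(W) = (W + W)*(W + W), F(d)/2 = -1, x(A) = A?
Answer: -1412290 + 327228*I*sqrt(7) ≈ -1.4123e+6 + 8.6576e+5*I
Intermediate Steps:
F(d) = -2 (F(d) = 2*(-1) = -2)
O(W) = 4*W**2 (O(W) = (2*W)*(2*W) = 4*W**2)
G(u) = -134*sqrt(u) (G(u) = ((3 + 4*4**2)*(-2))*sqrt(u) = ((3 + 4*16)*(-2))*sqrt(u) = ((3 + 64)*(-2))*sqrt(u) = (67*(-2))*sqrt(u) = -134*sqrt(u))
(G(-63) + 1735)*(-3710 + 2896) = (-402*I*sqrt(7) + 1735)*(-3710 + 2896) = (-402*I*sqrt(7) + 1735)*(-814) = (1735 - 402*I*sqrt(7))*(-814) = -1412290 + 327228*I*sqrt(7)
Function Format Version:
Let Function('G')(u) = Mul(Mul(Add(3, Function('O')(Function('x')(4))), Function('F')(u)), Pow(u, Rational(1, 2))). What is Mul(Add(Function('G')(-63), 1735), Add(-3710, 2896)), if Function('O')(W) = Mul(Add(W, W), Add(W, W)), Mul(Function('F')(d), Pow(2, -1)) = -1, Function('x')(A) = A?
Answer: Add(-1412290, Mul(327228, I, Pow(7, Rational(1, 2)))) ≈ Add(-1.4123e+6, Mul(8.6576e+5, I))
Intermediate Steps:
Function('F')(d) = -2 (Function('F')(d) = Mul(2, -1) = -2)
Function('O')(W) = Mul(4, Pow(W, 2)) (Function('O')(W) = Mul(Mul(2, W), Mul(2, W)) = Mul(4, Pow(W, 2)))
Function('G')(u) = Mul(-134, Pow(u, Rational(1, 2))) (Function('G')(u) = Mul(Mul(Add(3, Mul(4, Pow(4, 2))), -2), Pow(u, Rational(1, 2))) = Mul(Mul(Add(3, Mul(4, 16)), -2), Pow(u, Rational(1, 2))) = Mul(Mul(Add(3, 64), -2), Pow(u, Rational(1, 2))) = Mul(Mul(67, -2), Pow(u, Rational(1, 2))) = Mul(-134, Pow(u, Rational(1, 2))))
Mul(Add(Function('G')(-63), 1735), Add(-3710, 2896)) = Mul(Add(Mul(-134, Pow(-63, Rational(1, 2))), 1735), Add(-3710, 2896)) = Mul(Add(Mul(-134, Mul(3, I, Pow(7, Rational(1, 2)))), 1735), -814) = Mul(Add(Mul(-402, I, Pow(7, Rational(1, 2))), 1735), -814) = Mul(Add(1735, Mul(-402, I, Pow(7, Rational(1, 2)))), -814) = Add(-1412290, Mul(327228, I, Pow(7, Rational(1, 2))))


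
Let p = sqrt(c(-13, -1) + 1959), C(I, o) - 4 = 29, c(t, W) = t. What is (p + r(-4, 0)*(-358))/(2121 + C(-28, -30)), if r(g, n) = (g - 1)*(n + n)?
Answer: sqrt(1946)/2154 ≈ 0.020480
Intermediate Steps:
C(I, o) = 33 (C(I, o) = 4 + 29 = 33)
r(g, n) = 2*n*(-1 + g) (r(g, n) = (-1 + g)*(2*n) = 2*n*(-1 + g))
p = sqrt(1946) (p = sqrt(-13 + 1959) = sqrt(1946) ≈ 44.113)
(p + r(-4, 0)*(-358))/(2121 + C(-28, -30)) = (sqrt(1946) + (2*0*(-1 - 4))*(-358))/(2121 + 33) = (sqrt(1946) + (2*0*(-5))*(-358))/2154 = (sqrt(1946) + 0*(-358))*(1/2154) = (sqrt(1946) + 0)*(1/2154) = sqrt(1946)*(1/2154) = sqrt(1946)/2154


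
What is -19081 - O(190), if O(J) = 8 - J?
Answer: -18899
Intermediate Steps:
-19081 - O(190) = -19081 - (8 - 1*190) = -19081 - (8 - 190) = -19081 - 1*(-182) = -19081 + 182 = -18899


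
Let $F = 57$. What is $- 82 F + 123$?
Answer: $-4551$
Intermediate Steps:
$- 82 F + 123 = \left(-82\right) 57 + 123 = -4674 + 123 = -4551$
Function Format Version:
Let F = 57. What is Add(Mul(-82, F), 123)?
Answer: -4551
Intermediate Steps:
Add(Mul(-82, F), 123) = Add(Mul(-82, 57), 123) = Add(-4674, 123) = -4551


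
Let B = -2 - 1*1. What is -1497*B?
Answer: 4491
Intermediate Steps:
B = -3 (B = -2 - 1 = -3)
-1497*B = -1497*(-3) = 4491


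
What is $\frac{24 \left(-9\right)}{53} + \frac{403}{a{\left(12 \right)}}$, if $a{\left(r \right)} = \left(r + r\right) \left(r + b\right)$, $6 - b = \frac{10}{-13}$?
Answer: $- \frac{987229}{310368} \approx -3.1808$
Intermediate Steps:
$b = \frac{88}{13}$ ($b = 6 - \frac{10}{-13} = 6 - 10 \left(- \frac{1}{13}\right) = 6 - - \frac{10}{13} = 6 + \frac{10}{13} = \frac{88}{13} \approx 6.7692$)
$a{\left(r \right)} = 2 r \left(\frac{88}{13} + r\right)$ ($a{\left(r \right)} = \left(r + r\right) \left(r + \frac{88}{13}\right) = 2 r \left(\frac{88}{13} + r\right)$)
$\frac{24 \left(-9\right)}{53} + \frac{403}{a{\left(12 \right)}} = \frac{24 \left(-9\right)}{53} + \frac{403}{\frac{2}{13} \cdot 12 \left(88 + 13 \cdot 12\right)} = \left(-216\right) \frac{1}{53} + \frac{403}{\frac{2}{13} \cdot 12 \left(88 + 156\right)} = - \frac{216}{53} + \frac{403}{\frac{2}{13} \cdot 12 \cdot 244} = - \frac{216}{53} + \frac{403}{\frac{5856}{13}} = - \frac{216}{53} + 403 \cdot \frac{13}{5856} = - \frac{216}{53} + \frac{5239}{5856} = - \frac{987229}{310368}$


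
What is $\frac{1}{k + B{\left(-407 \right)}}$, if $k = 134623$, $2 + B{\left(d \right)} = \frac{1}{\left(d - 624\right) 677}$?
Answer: $\frac{697987}{93963707926} \approx 7.4283 \cdot 10^{-6}$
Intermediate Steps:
$B{\left(d \right)} = -2 + \frac{1}{677 \left(-624 + d\right)}$ ($B{\left(d \right)} = -2 + \frac{1}{\left(d - 624\right) 677} = -2 + \frac{1}{-624 + d} \frac{1}{677} = -2 + \frac{1}{677 \left(-624 + d\right)}$)
$\frac{1}{k + B{\left(-407 \right)}} = \frac{1}{134623 + \frac{844897 - -551078}{677 \left(-624 - 407\right)}} = \frac{1}{134623 + \frac{844897 + 551078}{677 \left(-1031\right)}} = \frac{1}{134623 + \frac{1}{677} \left(- \frac{1}{1031}\right) 1395975} = \frac{1}{134623 - \frac{1395975}{697987}} = \frac{1}{\frac{93963707926}{697987}} = \frac{697987}{93963707926}$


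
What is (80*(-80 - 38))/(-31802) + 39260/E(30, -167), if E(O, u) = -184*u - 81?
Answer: 768927100/487317947 ≈ 1.5779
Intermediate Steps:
E(O, u) = -81 - 184*u
(80*(-80 - 38))/(-31802) + 39260/E(30, -167) = (80*(-80 - 38))/(-31802) + 39260/(-81 - 184*(-167)) = (80*(-118))*(-1/31802) + 39260/(-81 + 30728) = -9440*(-1/31802) + 39260/30647 = 4720/15901 + 39260*(1/30647) = 4720/15901 + 39260/30647 = 768927100/487317947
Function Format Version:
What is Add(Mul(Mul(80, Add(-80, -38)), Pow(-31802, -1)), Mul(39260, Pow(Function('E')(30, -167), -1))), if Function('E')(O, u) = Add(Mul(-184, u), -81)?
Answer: Rational(768927100, 487317947) ≈ 1.5779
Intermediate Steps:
Function('E')(O, u) = Add(-81, Mul(-184, u))
Add(Mul(Mul(80, Add(-80, -38)), Pow(-31802, -1)), Mul(39260, Pow(Function('E')(30, -167), -1))) = Add(Mul(Mul(80, Add(-80, -38)), Pow(-31802, -1)), Mul(39260, Pow(Add(-81, Mul(-184, -167)), -1))) = Add(Mul(Mul(80, -118), Rational(-1, 31802)), Mul(39260, Pow(Add(-81, 30728), -1))) = Add(Mul(-9440, Rational(-1, 31802)), Mul(39260, Pow(30647, -1))) = Add(Rational(4720, 15901), Mul(39260, Rational(1, 30647))) = Add(Rational(4720, 15901), Rational(39260, 30647)) = Rational(768927100, 487317947)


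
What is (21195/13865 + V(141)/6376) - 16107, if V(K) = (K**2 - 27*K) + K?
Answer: -284710205277/17680648 ≈ -16103.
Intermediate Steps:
V(K) = K**2 - 26*K
(21195/13865 + V(141)/6376) - 16107 = (21195/13865 + (141*(-26 + 141))/6376) - 16107 = (21195*(1/13865) + (141*115)*(1/6376)) - 16107 = (4239/2773 + 16215*(1/6376)) - 16107 = (4239/2773 + 16215/6376) - 16107 = 71992059/17680648 - 16107 = -284710205277/17680648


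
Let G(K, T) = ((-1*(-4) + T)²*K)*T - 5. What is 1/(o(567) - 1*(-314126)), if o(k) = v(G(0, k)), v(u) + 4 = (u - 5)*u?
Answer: 1/314172 ≈ 3.1830e-6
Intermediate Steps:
G(K, T) = -5 + K*T*(4 + T)² (G(K, T) = ((4 + T)²*K)*T - 5 = (K*(4 + T)²)*T - 5 = K*T*(4 + T)² - 5 = -5 + K*T*(4 + T)²)
v(u) = -4 + u*(-5 + u) (v(u) = -4 + (u - 5)*u = -4 + (-5 + u)*u = -4 + u*(-5 + u))
o(k) = 46 (o(k) = -4 + (-5 + 0*k*(4 + k)²)² - 5*(-5 + 0*k*(4 + k)²) = -4 + (-5 + 0)² - 5*(-5 + 0) = -4 + (-5)² - 5*(-5) = -4 + 25 + 25 = 46)
1/(o(567) - 1*(-314126)) = 1/(46 - 1*(-314126)) = 1/(46 + 314126) = 1/314172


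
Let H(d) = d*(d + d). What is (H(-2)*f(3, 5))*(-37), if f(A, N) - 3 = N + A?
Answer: -3256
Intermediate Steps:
f(A, N) = 3 + A + N (f(A, N) = 3 + (N + A) = 3 + (A + N) = 3 + A + N)
H(d) = 2*d² (H(d) = d*(2*d) = 2*d²)
(H(-2)*f(3, 5))*(-37) = ((2*(-2)²)*(3 + 3 + 5))*(-37) = ((2*4)*11)*(-37) = (8*11)*(-37) = 88*(-37) = -3256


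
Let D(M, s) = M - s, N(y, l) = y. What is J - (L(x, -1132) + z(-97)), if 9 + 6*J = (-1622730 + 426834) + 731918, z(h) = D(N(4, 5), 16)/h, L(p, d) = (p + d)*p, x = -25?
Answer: -61841161/582 ≈ -1.0626e+5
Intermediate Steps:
L(p, d) = p*(d + p) (L(p, d) = (d + p)*p = p*(d + p))
z(h) = -12/h (z(h) = (4 - 1*16)/h = (4 - 16)/h = -12/h)
J = -463987/6 (J = -3/2 + ((-1622730 + 426834) + 731918)/6 = -3/2 + (-1195896 + 731918)/6 = -3/2 + (⅙)*(-463978) = -3/2 - 231989/3 = -463987/6 ≈ -77331.)
J - (L(x, -1132) + z(-97)) = -463987/6 - (-25*(-1132 - 25) - 12/(-97)) = -463987/6 - (-25*(-1157) - 12*(-1/97)) = -463987/6 - (28925 + 12/97) = -463987/6 - 1*2805737/97 = -463987/6 - 2805737/97 = -61841161/582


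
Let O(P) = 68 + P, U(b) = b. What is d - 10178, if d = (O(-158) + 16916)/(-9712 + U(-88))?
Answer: -49880613/4900 ≈ -10180.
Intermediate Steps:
d = -8413/4900 (d = ((68 - 158) + 16916)/(-9712 - 88) = (-90 + 16916)/(-9800) = 16826*(-1/9800) = -8413/4900 ≈ -1.7169)
d - 10178 = -8413/4900 - 10178 = -49880613/4900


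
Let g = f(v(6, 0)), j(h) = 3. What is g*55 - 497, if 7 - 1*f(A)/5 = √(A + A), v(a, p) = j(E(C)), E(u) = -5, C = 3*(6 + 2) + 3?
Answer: 1428 - 275*√6 ≈ 754.39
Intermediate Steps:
C = 27 (C = 3*8 + 3 = 24 + 3 = 27)
v(a, p) = 3
f(A) = 35 - 5*√2*√A (f(A) = 35 - 5*√(A + A) = 35 - 5*√2*√A)
g = 35 - 5*√6 (g = 35 - 5*√2*√3 = 35 - 5*√6 ≈ 22.753)
g*55 - 497 = (35 - 5*√6)*55 - 497 = (1925 - 275*√6) - 497 = 1428 - 275*√6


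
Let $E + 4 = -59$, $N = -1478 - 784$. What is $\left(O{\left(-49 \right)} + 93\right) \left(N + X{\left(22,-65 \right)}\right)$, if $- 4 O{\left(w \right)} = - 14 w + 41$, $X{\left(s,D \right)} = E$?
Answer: $\frac{825375}{4} \approx 2.0634 \cdot 10^{5}$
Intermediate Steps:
$N = -2262$
$E = -63$ ($E = -4 - 59 = -63$)
$X{\left(s,D \right)} = -63$
$O{\left(w \right)} = - \frac{41}{4} + \frac{7 w}{2}$ ($O{\left(w \right)} = - \frac{- 14 w + 41}{4} = - \frac{41 - 14 w}{4} = - \frac{41}{4} + \frac{7 w}{2}$)
$\left(O{\left(-49 \right)} + 93\right) \left(N + X{\left(22,-65 \right)}\right) = \left(\left(- \frac{41}{4} + \frac{7}{2} \left(-49\right)\right) + 93\right) \left(-2262 - 63\right) = \left(\left(- \frac{41}{4} - \frac{343}{2}\right) + 93\right) \left(-2325\right) = \left(- \frac{727}{4} + 93\right) \left(-2325\right) = \left(- \frac{355}{4}\right) \left(-2325\right) = \frac{825375}{4}$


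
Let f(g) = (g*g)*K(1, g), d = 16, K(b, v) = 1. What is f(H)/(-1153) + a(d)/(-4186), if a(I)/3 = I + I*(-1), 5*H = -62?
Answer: -3844/28825 ≈ -0.13336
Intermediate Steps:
H = -62/5 (H = (⅕)*(-62) = -62/5 ≈ -12.400)
f(g) = g² (f(g) = (g*g)*1 = g²*1 = g²)
a(I) = 0 (a(I) = 3*(I + I*(-1)) = 3*(I - I) = 3*0 = 0)
f(H)/(-1153) + a(d)/(-4186) = (-62/5)²/(-1153) + 0/(-4186) = (3844/25)*(-1/1153) + 0*(-1/4186) = -3844/28825 + 0 = -3844/28825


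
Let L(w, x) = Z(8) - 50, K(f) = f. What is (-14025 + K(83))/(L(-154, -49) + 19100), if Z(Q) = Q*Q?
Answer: -6971/9557 ≈ -0.72941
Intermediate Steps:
Z(Q) = Q²
L(w, x) = 14 (L(w, x) = 8² - 50 = 64 - 50 = 14)
(-14025 + K(83))/(L(-154, -49) + 19100) = (-14025 + 83)/(14 + 19100) = -13942/19114 = -13942*1/19114 = -6971/9557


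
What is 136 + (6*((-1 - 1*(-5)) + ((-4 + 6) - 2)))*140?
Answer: 3496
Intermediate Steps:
136 + (6*((-1 - 1*(-5)) + ((-4 + 6) - 2)))*140 = 136 + (6*((-1 + 5) + (2 - 2)))*140 = 136 + (6*(4 + 0))*140 = 136 + (6*4)*140 = 136 + 24*140 = 136 + 3360 = 3496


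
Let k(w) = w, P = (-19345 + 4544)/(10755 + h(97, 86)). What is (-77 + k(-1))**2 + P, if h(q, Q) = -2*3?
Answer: 65382115/10749 ≈ 6082.6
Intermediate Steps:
h(q, Q) = -6
P = -14801/10749 (P = (-19345 + 4544)/(10755 - 6) = -14801/10749 ≈ -1.3770)
(-77 + k(-1))**2 + P = (-77 - 1)**2 - 14801/10749 = (-78)**2 - 14801/10749 = 6084 - 14801/10749 = 65382115/10749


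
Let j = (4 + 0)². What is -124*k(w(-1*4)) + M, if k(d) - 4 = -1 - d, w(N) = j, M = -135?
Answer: 1477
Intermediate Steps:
j = 16 (j = 4² = 16)
w(N) = 16
k(d) = 3 - d (k(d) = 4 + (-1 - d) = 3 - d)
-124*k(w(-1*4)) + M = -124*(3 - 1*16) - 135 = -124*(3 - 16) - 135 = -124*(-13) - 135 = 1612 - 135 = 1477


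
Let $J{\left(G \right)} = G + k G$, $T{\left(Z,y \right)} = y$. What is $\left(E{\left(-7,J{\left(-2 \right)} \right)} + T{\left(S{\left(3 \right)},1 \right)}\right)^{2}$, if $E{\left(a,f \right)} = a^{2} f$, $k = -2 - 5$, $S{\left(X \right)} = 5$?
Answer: $346921$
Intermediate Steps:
$k = -7$
$J{\left(G \right)} = - 6 G$ ($J{\left(G \right)} = G - 7 G = - 6 G$)
$E{\left(a,f \right)} = f a^{2}$
$\left(E{\left(-7,J{\left(-2 \right)} \right)} + T{\left(S{\left(3 \right)},1 \right)}\right)^{2} = \left(\left(-6\right) \left(-2\right) \left(-7\right)^{2} + 1\right)^{2} = \left(12 \cdot 49 + 1\right)^{2} = \left(588 + 1\right)^{2} = 589^{2} = 346921$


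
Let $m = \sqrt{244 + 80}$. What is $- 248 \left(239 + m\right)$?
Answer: $-63736$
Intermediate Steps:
$m = 18$ ($m = \sqrt{324} = 18$)
$- 248 \left(239 + m\right) = - 248 \left(239 + 18\right) = \left(-248\right) 257 = -63736$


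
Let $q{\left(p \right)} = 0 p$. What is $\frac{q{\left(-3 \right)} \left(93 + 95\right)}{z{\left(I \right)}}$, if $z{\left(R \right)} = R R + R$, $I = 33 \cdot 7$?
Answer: $0$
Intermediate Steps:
$I = 231$
$z{\left(R \right)} = R + R^{2}$ ($z{\left(R \right)} = R^{2} + R = R + R^{2}$)
$q{\left(p \right)} = 0$
$\frac{q{\left(-3 \right)} \left(93 + 95\right)}{z{\left(I \right)}} = \frac{0 \left(93 + 95\right)}{231 \left(1 + 231\right)} = \frac{0 \cdot 188}{231 \cdot 232} = \frac{0}{53592} = 0 \cdot \frac{1}{53592} = 0$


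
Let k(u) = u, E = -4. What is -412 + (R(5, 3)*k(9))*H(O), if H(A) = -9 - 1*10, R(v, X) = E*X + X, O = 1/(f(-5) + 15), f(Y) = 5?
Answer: 1127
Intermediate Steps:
O = 1/20 (O = 1/(5 + 15) = 1/20 ≈ 0.050000)
R(v, X) = -3*X (R(v, X) = -4*X + X = -3*X)
H(A) = -19 (H(A) = -9 - 10 = -19)
-412 + (R(5, 3)*k(9))*H(O) = -412 + (-3*3*9)*(-19) = -412 - 9*9*(-19) = -412 - 81*(-19) = -412 + 1539 = 1127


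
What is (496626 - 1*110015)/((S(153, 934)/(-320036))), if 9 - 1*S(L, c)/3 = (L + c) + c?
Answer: 30932359499/1509 ≈ 2.0499e+7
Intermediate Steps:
S(L, c) = 27 - 6*c - 3*L (S(L, c) = 27 - 3*((L + c) + c) = 27 - 3*(L + 2*c) = 27 + (-6*c - 3*L) = 27 - 6*c - 3*L)
(496626 - 1*110015)/((S(153, 934)/(-320036))) = (496626 - 1*110015)/(((27 - 6*934 - 3*153)/(-320036))) = (496626 - 110015)/(((27 - 5604 - 459)*(-1/320036))) = 386611/((-6036*(-1/320036))) = 386611/(1509/80009) = 386611*(80009/1509) = 30932359499/1509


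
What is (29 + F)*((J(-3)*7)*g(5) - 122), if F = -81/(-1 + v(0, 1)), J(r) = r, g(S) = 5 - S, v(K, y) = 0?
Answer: -13420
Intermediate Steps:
F = 81 (F = -81/(-1 + 0) = -81/(-1) = -1*(-81) = 81)
(29 + F)*((J(-3)*7)*g(5) - 122) = (29 + 81)*((-3*7)*(5 - 1*5) - 122) = 110*(-21*(5 - 5) - 122) = 110*(-21*0 - 122) = 110*(0 - 122) = 110*(-122) = -13420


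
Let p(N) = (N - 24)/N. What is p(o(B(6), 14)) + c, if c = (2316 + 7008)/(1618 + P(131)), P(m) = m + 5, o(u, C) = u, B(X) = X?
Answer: 2031/877 ≈ 2.3158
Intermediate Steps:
p(N) = (-24 + N)/N
P(m) = 5 + m
c = 4662/877 (c = (2316 + 7008)/(1618 + (5 + 131)) = 9324/(1618 + 136) = 9324/1754 = 9324*(1/1754) = 4662/877 ≈ 5.3158)
p(o(B(6), 14)) + c = (-24 + 6)/6 + 4662/877 = (1/6)*(-18) + 4662/877 = -3 + 4662/877 = 2031/877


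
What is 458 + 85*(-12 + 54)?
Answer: 4028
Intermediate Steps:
458 + 85*(-12 + 54) = 458 + 85*42 = 458 + 3570 = 4028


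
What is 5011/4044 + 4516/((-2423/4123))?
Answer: -75284986939/9798612 ≈ -7683.2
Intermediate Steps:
5011/4044 + 4516/((-2423/4123)) = 5011*(1/4044) + 4516/((-2423*1/4123)) = 5011/4044 + 4516/(-2423/4123) = 5011/4044 + 4516*(-4123/2423) = 5011/4044 - 18619468/2423 = -75284986939/9798612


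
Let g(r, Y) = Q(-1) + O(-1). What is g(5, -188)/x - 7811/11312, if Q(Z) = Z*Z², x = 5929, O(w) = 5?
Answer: -6609453/9581264 ≈ -0.68983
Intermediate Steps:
Q(Z) = Z³
g(r, Y) = 4 (g(r, Y) = (-1)³ + 5 = -1 + 5 = 4)
g(5, -188)/x - 7811/11312 = 4/5929 - 7811/11312 = -6609453/9581264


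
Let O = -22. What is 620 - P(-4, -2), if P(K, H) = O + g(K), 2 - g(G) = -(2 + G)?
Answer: 642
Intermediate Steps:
g(G) = 4 + G (g(G) = 2 - (-1)*(2 + G) = 2 - (-2 - G) = 2 + (2 + G) = 4 + G)
P(K, H) = -18 + K (P(K, H) = -22 + (4 + K) = -18 + K)
620 - P(-4, -2) = 620 - (-18 - 4) = 620 - 1*(-22) = 620 + 22 = 642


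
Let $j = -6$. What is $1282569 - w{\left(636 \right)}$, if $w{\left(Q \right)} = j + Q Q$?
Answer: $878079$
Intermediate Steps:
$w{\left(Q \right)} = -6 + Q^{2}$ ($w{\left(Q \right)} = -6 + Q Q = -6 + Q^{2}$)
$1282569 - w{\left(636 \right)} = 1282569 - \left(-6 + 636^{2}\right) = 1282569 - \left(-6 + 404496\right) = 1282569 - 404490 = 878079$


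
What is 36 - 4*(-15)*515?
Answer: 30936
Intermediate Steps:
36 - 4*(-15)*515 = 36 + 60*515 = 36 + 30900 = 30936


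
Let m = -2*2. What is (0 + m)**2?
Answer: 16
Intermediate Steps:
m = -4
(0 + m)**2 = (0 - 4)**2 = (-4)**2 = 16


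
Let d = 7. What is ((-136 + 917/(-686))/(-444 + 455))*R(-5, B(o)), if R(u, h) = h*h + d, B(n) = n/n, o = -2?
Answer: -53836/539 ≈ -99.881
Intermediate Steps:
B(n) = 1
R(u, h) = 7 + h² (R(u, h) = h*h + 7 = h² + 7 = 7 + h²)
((-136 + 917/(-686))/(-444 + 455))*R(-5, B(o)) = ((-136 + 917/(-686))/(-444 + 455))*(7 + 1²) = ((-136 + 917*(-1/686))/11)*(7 + 1) = ((-136 - 131/98)*(1/11))*8 = -13459/98*1/11*8 = -13459/1078*8 = -53836/539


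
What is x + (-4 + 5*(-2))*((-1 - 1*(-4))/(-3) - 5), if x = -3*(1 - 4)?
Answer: 93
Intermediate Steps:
x = 9 (x = -3*(-3) = 9)
x + (-4 + 5*(-2))*((-1 - 1*(-4))/(-3) - 5) = 9 + (-4 + 5*(-2))*((-1 - 1*(-4))/(-3) - 5) = 9 + (-4 - 10)*((-1 + 4)*(-⅓) - 5) = 9 - 14*(3*(-⅓) - 5) = 9 - 14*(-1 - 5) = 9 - 14*(-6) = 9 + 84 = 93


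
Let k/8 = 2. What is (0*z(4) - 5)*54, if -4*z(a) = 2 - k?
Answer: -270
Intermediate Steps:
k = 16 (k = 8*2 = 16)
z(a) = 7/2 (z(a) = -(2 - 1*16)/4 = -(2 - 16)/4 = -¼*(-14) = 7/2)
(0*z(4) - 5)*54 = (0*(7/2) - 5)*54 = (0 - 5)*54 = -5*54 = -270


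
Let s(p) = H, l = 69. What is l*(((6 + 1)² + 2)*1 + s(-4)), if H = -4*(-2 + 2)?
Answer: 3519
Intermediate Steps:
H = 0 (H = -4*0 = 0)
s(p) = 0
l*(((6 + 1)² + 2)*1 + s(-4)) = 69*(((6 + 1)² + 2)*1 + 0) = 69*((7² + 2)*1 + 0) = 69*((49 + 2)*1 + 0) = 69*(51*1 + 0) = 69*(51 + 0) = 69*51 = 3519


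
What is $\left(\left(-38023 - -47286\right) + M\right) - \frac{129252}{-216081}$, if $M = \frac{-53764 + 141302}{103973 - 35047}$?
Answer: $\frac{2090715632038}{225660591} \approx 9264.9$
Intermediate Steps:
$M = \frac{3979}{3133}$ ($M = \frac{87538}{68926} = 87538 \cdot \frac{1}{68926} = \frac{3979}{3133} \approx 1.27$)
$\left(\left(-38023 - -47286\right) + M\right) - \frac{129252}{-216081} = \left(\left(-38023 - -47286\right) + \frac{3979}{3133}\right) - \frac{129252}{-216081} = \left(\left(-38023 + 47286\right) + \frac{3979}{3133}\right) - - \frac{43084}{72027} = \left(9263 + \frac{3979}{3133}\right) + \frac{43084}{72027} = \frac{29024958}{3133} + \frac{43084}{72027} = \frac{2090715632038}{225660591}$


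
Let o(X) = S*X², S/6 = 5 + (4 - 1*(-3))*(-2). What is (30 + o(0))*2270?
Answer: 68100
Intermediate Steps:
S = -54 (S = 6*(5 + (4 - 1*(-3))*(-2)) = 6*(5 + (4 + 3)*(-2)) = 6*(5 + 7*(-2)) = 6*(5 - 14) = 6*(-9) = -54)
o(X) = -54*X²
(30 + o(0))*2270 = (30 - 54*0²)*2270 = (30 - 54*0)*2270 = (30 + 0)*2270 = 30*2270 = 68100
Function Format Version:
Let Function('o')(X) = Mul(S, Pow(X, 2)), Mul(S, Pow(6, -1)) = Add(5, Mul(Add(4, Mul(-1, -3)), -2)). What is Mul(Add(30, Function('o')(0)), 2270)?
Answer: 68100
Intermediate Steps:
S = -54 (S = Mul(6, Add(5, Mul(Add(4, Mul(-1, -3)), -2))) = Mul(6, Add(5, Mul(Add(4, 3), -2))) = Mul(6, Add(5, Mul(7, -2))) = Mul(6, Add(5, -14)) = Mul(6, -9) = -54)
Function('o')(X) = Mul(-54, Pow(X, 2))
Mul(Add(30, Function('o')(0)), 2270) = Mul(Add(30, Mul(-54, Pow(0, 2))), 2270) = Mul(Add(30, Mul(-54, 0)), 2270) = Mul(Add(30, 0), 2270) = Mul(30, 2270) = 68100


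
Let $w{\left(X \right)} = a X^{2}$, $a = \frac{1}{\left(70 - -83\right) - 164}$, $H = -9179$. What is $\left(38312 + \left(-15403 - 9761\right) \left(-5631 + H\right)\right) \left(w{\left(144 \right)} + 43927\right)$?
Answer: $\frac{172367146831072}{11} \approx 1.567 \cdot 10^{13}$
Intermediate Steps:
$a = - \frac{1}{11}$ ($a = \frac{1}{\left(70 + 83\right) - 164} = \frac{1}{153 - 164} = \frac{1}{-11} = - \frac{1}{11} \approx -0.090909$)
$w{\left(X \right)} = - \frac{X^{2}}{11}$
$\left(38312 + \left(-15403 - 9761\right) \left(-5631 + H\right)\right) \left(w{\left(144 \right)} + 43927\right) = \left(38312 + \left(-15403 - 9761\right) \left(-5631 - 9179\right)\right) \left(- \frac{144^{2}}{11} + 43927\right) = \left(38312 - -372678840\right) \left(\left(- \frac{1}{11}\right) 20736 + 43927\right) = \left(38312 + 372678840\right) \left(- \frac{20736}{11} + 43927\right) = 372717152 \cdot \frac{462461}{11} = \frac{172367146831072}{11}$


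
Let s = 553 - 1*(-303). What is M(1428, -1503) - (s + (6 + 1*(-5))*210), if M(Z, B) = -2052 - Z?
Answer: -4546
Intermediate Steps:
s = 856 (s = 553 + 303 = 856)
M(1428, -1503) - (s + (6 + 1*(-5))*210) = (-2052 - 1*1428) - (856 + (6 + 1*(-5))*210) = (-2052 - 1428) - (856 + (6 - 5)*210) = -3480 - (856 + 1*210) = -3480 - (856 + 210) = -3480 - 1*1066 = -3480 - 1066 = -4546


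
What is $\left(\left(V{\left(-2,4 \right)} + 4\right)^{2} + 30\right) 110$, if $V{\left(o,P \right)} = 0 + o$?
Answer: $3740$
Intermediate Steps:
$V{\left(o,P \right)} = o$
$\left(\left(V{\left(-2,4 \right)} + 4\right)^{2} + 30\right) 110 = \left(\left(-2 + 4\right)^{2} + 30\right) 110 = \left(2^{2} + 30\right) 110 = \left(4 + 30\right) 110 = 34 \cdot 110 = 3740$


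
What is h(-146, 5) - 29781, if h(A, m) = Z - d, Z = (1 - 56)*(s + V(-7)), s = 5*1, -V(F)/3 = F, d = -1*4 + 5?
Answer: -31212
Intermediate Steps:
d = 1 (d = -4 + 5 = 1)
V(F) = -3*F
s = 5
Z = -1430 (Z = (1 - 56)*(5 - 3*(-7)) = -55*(5 + 21) = -55*26 = -1430)
h(A, m) = -1431 (h(A, m) = -1430 - 1*1 = -1430 - 1 = -1431)
h(-146, 5) - 29781 = -1431 - 29781 = -31212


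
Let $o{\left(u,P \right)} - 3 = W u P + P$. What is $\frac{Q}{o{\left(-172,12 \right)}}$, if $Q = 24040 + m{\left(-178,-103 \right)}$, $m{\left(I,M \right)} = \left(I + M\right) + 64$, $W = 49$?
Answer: $- \frac{7941}{33707} \approx -0.23559$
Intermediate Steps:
$o{\left(u,P \right)} = 3 + P + 49 P u$ ($o{\left(u,P \right)} = 3 + \left(49 u P + P\right) = 3 + \left(49 P u + P\right) = 3 + \left(P + 49 P u\right) = 3 + P + 49 P u$)
$m{\left(I,M \right)} = 64 + I + M$
$Q = 23823$ ($Q = 24040 - 217 = 23823$)
$\frac{Q}{o{\left(-172,12 \right)}} = \frac{23823}{3 + 12 + 49 \cdot 12 \left(-172\right)} = \frac{23823}{3 + 12 - 101136} = \frac{23823}{-101121} = 23823 \left(- \frac{1}{101121}\right) = - \frac{7941}{33707}$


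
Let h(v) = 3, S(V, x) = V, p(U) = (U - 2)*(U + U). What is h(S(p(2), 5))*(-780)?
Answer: -2340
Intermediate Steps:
p(U) = 2*U*(-2 + U) (p(U) = (-2 + U)*(2*U) = 2*U*(-2 + U))
h(S(p(2), 5))*(-780) = 3*(-780) = -2340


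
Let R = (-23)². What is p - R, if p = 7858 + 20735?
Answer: 28064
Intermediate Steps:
p = 28593
R = 529
p - R = 28593 - 1*529 = 28593 - 529 = 28064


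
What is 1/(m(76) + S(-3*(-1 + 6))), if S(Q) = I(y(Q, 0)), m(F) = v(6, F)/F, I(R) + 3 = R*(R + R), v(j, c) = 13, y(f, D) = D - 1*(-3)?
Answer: 76/1153 ≈ 0.065915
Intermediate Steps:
y(f, D) = 3 + D (y(f, D) = D + 3 = 3 + D)
I(R) = -3 + 2*R² (I(R) = -3 + R*(R + R) = -3 + R*(2*R) = -3 + 2*R²)
m(F) = 13/F
S(Q) = 15 (S(Q) = -3 + 2*(3 + 0)² = -3 + 2*3² = -3 + 2*9 = -3 + 18 = 15)
1/(m(76) + S(-3*(-1 + 6))) = 1/(13/76 + 15) = 1/(1153/76) = 76/1153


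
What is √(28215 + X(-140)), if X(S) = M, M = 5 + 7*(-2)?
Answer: 3*√3134 ≈ 167.95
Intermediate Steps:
M = -9 (M = 5 - 14 = -9)
X(S) = -9
√(28215 + X(-140)) = √(28215 - 9) = √28206 = 3*√3134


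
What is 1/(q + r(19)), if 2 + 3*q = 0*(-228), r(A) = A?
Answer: 3/55 ≈ 0.054545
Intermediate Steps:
q = -2/3 (q = -2/3 + (0*(-228))/3 = -2/3 + (1/3)*0 = -2/3 + 0 = -2/3 ≈ -0.66667)
1/(q + r(19)) = 1/(-2/3 + 19) = 1/(55/3) = 3/55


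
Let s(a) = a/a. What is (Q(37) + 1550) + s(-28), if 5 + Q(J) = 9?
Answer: 1555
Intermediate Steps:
Q(J) = 4 (Q(J) = -5 + 9 = 4)
s(a) = 1
(Q(37) + 1550) + s(-28) = (4 + 1550) + 1 = 1554 + 1 = 1555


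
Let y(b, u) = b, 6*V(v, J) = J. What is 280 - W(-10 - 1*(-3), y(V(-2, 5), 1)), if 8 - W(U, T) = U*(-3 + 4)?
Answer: 265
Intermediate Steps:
V(v, J) = J/6
W(U, T) = 8 - U (W(U, T) = 8 - U*(-3 + 4) = 8 - U)
280 - W(-10 - 1*(-3), y(V(-2, 5), 1)) = 280 - (8 - (-10 - 1*(-3))) = 280 - (8 - (-10 + 3)) = 280 - (8 - 1*(-7)) = 280 - (8 + 7) = 280 - 1*15 = 280 - 15 = 265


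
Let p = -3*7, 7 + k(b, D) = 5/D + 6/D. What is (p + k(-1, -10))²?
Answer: 84681/100 ≈ 846.81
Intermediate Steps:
k(b, D) = -7 + 11/D (k(b, D) = -7 + (5/D + 6/D) = -7 + 11/D)
p = -21
(p + k(-1, -10))² = (-21 + (-7 + 11/(-10)))² = (-21 + (-7 + 11*(-⅒)))² = (-21 + (-7 - 11/10))² = (-21 - 81/10)² = (-291/10)² = 84681/100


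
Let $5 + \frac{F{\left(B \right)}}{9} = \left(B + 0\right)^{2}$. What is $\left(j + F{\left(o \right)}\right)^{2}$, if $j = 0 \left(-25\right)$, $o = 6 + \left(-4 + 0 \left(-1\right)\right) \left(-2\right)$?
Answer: $2954961$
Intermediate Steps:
$o = 14$ ($o = 6 + \left(-4 + 0\right) \left(-2\right) = 6 - -8 = 6 + 8 = 14$)
$F{\left(B \right)} = -45 + 9 B^{2}$ ($F{\left(B \right)} = -45 + 9 \left(B + 0\right)^{2} = -45 + 9 B^{2}$)
$j = 0$
$\left(j + F{\left(o \right)}\right)^{2} = \left(0 - \left(45 - 9 \cdot 14^{2}\right)\right)^{2} = \left(0 + \left(-45 + 9 \cdot 196\right)\right)^{2} = \left(0 + \left(-45 + 1764\right)\right)^{2} = \left(0 + 1719\right)^{2} = 1719^{2} = 2954961$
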